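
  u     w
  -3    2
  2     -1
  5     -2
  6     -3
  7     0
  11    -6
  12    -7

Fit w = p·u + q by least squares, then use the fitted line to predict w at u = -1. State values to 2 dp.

Entries of XᵀX: Σu·u = 388, Σu = 40, Σ1 = 7.
And Σu·w = -186, Σw = -17.
So XᵀX·[p, q]ᵀ = Xᵀw: [[388, 40]; [40, 7]]·[p, q]ᵀ = [-186, -17]ᵀ.
det = 388·7 − 40² = 1116.
p = ((-186)·7 − 40·(-17))/1116 = -311/558; q = (388·(-17) − 40·(-186))/1116 = 211/279.
At u = -1: ŵ = (-311/558)·(-1) + (211/279)·(1) = 733/558.

ŵ = 1.31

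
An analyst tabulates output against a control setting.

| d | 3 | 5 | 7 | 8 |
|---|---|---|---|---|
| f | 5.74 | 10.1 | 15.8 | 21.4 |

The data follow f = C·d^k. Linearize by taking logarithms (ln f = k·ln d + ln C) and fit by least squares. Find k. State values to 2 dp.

k = 1.30

With ln fᵢ as the transformed response and ln dᵢ as the regressor:
Σln d = 6.7334, Σ(ln d)² = 11.9079, Σln f = 9.8834, Σln d·ln f = 17.3825.
Normal system: [[11.9079, 6.7334]; [6.7334, 4]]·[k, ln C]ᵀ = [17.3825, 9.8834]ᵀ.
Δ = 11.9079·4 − (6.7334)² = 2.2928; k = (17.3825·4 − 6.7334·9.8834)/2.2928 = 1.30026, ln C = (11.9079·9.8834 − 6.7334·17.3825)/2.2928 = 0.28206.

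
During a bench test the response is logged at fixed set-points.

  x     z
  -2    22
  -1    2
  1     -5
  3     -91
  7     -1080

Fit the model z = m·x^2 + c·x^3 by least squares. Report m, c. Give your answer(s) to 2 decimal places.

m = -0.91, c = -3.02

Forming MᵀM = [[2500, 17018]; [17018, 118444]] and Mᵀz = [-53654, -373080]ᵀ gives MᵀM·[m, c]ᵀ = Mᵀz.
Determinant 2500·118444 − 17018² = 6497676.
m = ((-53654)·118444 − 17018·(-373080))/6497676 = -1479734/1624419; c = (2500·(-373080) − 17018·(-53654))/6497676 = -4904057/1624419.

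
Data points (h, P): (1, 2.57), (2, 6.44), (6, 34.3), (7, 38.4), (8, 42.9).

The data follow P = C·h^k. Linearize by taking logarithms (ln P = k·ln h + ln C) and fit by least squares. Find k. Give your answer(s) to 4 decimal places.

Taking logs, ln P = k·ln h + ln C, so regress ln P on ln h.
XᵀX = [[11.8015, 6.5103]; [6.5103, 5]], rhs = [22.5403, 13.7485]ᵀ  (here Σln h = 6.5103, Σ(ln h)² = 11.8015, Σln P = 13.7485, Σln h·ln P = 22.5403).
Δ = 11.8015·5 − (6.5103)² = 16.6240; k = (22.5403·5 − 6.5103·13.7485)/16.6240 = 1.39527, ln C = (11.8015·13.7485 − 6.5103·22.5403)/16.6240 = 0.93298.

k = 1.3953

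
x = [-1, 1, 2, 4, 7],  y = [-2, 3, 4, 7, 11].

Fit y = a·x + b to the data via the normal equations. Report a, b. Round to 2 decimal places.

a = 1.56, b = 0.53

Normal-equation sums: Σx·x = 71, Σx = 13, Σ1 = 5.
And Σx·y = 118, Σy = 23.
Eliminating b: 5·(row 1) − 13·(row 2) gives 186·a = 5·118 − 13·23 = 291, so a = 97/62.
Then b = (23 − 13·(97/62))/5 = 33/62.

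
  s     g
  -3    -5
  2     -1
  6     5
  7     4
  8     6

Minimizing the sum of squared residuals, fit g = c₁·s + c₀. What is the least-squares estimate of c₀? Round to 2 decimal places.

c₀ = -2.25

Setting ∂/∂c₁ … = 0 gives: 162·c₁ + 20·c₀ = 119;  20·c₁ + 5·c₀ = 9.
det = 162·5 − 20² = 410.
c₁ = (119·5 − 20·9)/410 = 83/82; c₀ = (162·9 − 20·119)/410 = -461/205.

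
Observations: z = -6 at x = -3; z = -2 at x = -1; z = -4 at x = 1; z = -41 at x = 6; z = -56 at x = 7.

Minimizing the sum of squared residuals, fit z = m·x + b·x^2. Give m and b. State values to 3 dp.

MᵀM·[m, b]ᵀ = Mᵀz reads: 96·m + 532·b = -622;  532·m + 3780·b = -4280.
(Σx·x = 96, Σx·x^2 = 532, Σx^2·x^2 = 3780, Σx·z = -622, Σx^2·z = -4280.)
Eliminating b: 3780·(row 1) − 532·(row 2) gives 79856·m = 3780·(-622) − 532·(-4280) = -74200, so m = -1325/1426.
Then b = ((-4280) − 532·(-1325/1426))/3780 = -9997/9982.

m = -0.929, b = -1.002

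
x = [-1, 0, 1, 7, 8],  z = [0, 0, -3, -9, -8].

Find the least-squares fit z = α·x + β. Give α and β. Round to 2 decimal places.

α = -1.00, β = -1.00

Entries of MᵀM: Σx·x = 115, Σx = 15, Σ1 = 5.
Moment sums: Σx·z = -130, Σz = -20.
Eliminating β: 5·(row 1) − 15·(row 2) gives 350·α = 5·(-130) − 15·(-20) = -350, so α = -1.
Then β = ((-20) − 15·(-1))/5 = -1.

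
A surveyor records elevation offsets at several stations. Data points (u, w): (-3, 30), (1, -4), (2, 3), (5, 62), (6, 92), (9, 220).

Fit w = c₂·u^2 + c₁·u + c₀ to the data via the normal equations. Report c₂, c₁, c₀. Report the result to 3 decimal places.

Setting ∂/∂c₂ … = 0 gives: 8580·c₂ + 1052·c₁ + 156·c₀ = 22960;  1052·c₂ + 156·c₁ + 20·c₀ = 2754;  156·c₂ + 20·c₁ + 6·c₀ = 403.
Row-reducing yields c₂ = 45573/15140, c₁ = -32321/15140, c₀ = -30129/7570.

c₂ = 3.010, c₁ = -2.135, c₀ = -3.980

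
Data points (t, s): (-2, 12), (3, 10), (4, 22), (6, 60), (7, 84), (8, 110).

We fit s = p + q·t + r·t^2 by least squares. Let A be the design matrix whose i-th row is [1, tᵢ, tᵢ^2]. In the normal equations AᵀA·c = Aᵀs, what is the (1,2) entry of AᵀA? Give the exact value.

26

Row 1 ↔ basis 1, column 2 ↔ basis t, so (AᵀA)_{1,2} = Σᵢ t = (1)·(-2) + (1)·(3) + (1)·(4) + (1)·(6) + (1)·(7) + (1)·(8) = 26.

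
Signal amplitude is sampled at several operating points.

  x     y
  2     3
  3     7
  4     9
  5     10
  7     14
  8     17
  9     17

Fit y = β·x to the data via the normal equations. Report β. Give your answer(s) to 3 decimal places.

β = 2.016

With design matrix M, MᵀM = [[248]] and Mᵀy = [500]ᵀ.
Hence β = 500 / 248 ≈ 2.01613.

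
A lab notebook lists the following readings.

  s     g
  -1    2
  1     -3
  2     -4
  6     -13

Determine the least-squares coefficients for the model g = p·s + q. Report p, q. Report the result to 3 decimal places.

p = -2.115, q = -0.269

Setting ∂/∂p … = 0 gives: 42·p + 8·q = -91;  8·p + 4·q = -18.
Δ = 42·4 − 8² = 104.
p = ((-91)·4 − 8·(-18))/104 = -55/26; q = (42·(-18) − 8·(-91))/104 = -7/26.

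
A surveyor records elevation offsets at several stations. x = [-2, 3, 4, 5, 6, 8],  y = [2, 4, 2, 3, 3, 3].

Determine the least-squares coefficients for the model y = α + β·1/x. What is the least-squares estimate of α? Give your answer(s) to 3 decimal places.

With design matrix M, MᵀM = [[6, 23/40]; [23/40, 7301/14400]] and Mᵀy = [17, 277/120]ᵀ.
Determinant 6·(7301/14400) − (23/40)² = 2603/960.
α = (17·(7301/14400) − (23/40)·(277/120))/(2603/960) = 105004/39045; β = (6·(277/120) − (23/40)·17)/(2603/960) = 3912/2603.

α = 2.689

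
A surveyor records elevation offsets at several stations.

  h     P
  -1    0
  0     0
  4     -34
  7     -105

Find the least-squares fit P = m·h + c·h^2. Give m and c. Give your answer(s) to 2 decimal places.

m = -0.51, c = -2.06

Normal-equation sums: Σh·h = 66, Σh·h^2 = 406, Σh^2·h^2 = 2658.
Moment sums: Σh·P = -871, Σh^2·P = -5689.
So AᵀA·[m, c]ᵀ = AᵀP: [[66, 406]; [406, 2658]]·[m, c]ᵀ = [-871, -5689]ᵀ.
det = 66·2658 − 406² = 10592.
m = ((-871)·2658 − 406·(-5689))/10592 = -673/1324; c = (66·(-5689) − 406·(-871))/10592 = -2731/1324.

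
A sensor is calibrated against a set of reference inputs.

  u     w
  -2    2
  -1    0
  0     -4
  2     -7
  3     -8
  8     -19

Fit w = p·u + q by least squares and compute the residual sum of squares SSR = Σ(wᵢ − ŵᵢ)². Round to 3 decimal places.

Compute the Gram sums: Σu·u = 82, Σu = 10, Σ1 = 6.
Moment sums: Σu·w = -194, Σw = -36.
Determinant 82·6 − 10² = 392.
p = ((-194)·6 − 10·(-36))/392 = -201/98; q = (82·(-36) − 10·(-194))/392 = -253/98.
Residuals: 47/98, 26/49, -139/98, -31/98, 36/49, -1/98; SSR = 155/49.

SSR = 3.163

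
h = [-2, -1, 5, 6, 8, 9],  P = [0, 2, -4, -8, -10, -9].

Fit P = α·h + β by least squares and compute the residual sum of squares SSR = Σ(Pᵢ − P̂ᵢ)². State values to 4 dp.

SSR = 11.2293

Forming XᵀX = [[211, 25]; [25, 6]] and XᵀP = [-231, -29]ᵀ gives XᵀX·[α, β]ᵀ = XᵀP.
Eliminating β: 6·(row 1) − 25·(row 2) gives 641·α = 6·(-231) − 25·(-29) = -661, so α = -661/641.
Then β = ((-29) − 25·(-661/641))/6 = -344/641.
Residuals: -978/641, 965/641, 1085/641, -818/641, -778/641, 524/641; SSR = 7198/641.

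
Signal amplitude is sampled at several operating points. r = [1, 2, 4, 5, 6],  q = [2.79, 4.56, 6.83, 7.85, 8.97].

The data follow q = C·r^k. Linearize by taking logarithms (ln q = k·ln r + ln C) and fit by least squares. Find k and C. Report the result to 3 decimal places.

Linearized form: ln q = k·ln r + ln C. From the 5 transformed points,
Over the data: Σln r = 5.4806, Σ(ln r)² = 8.2030, Σln q = 8.7191, Σln r·ln q = 10.9624.
Normal system: [[8.2030, 5.4806]; [5.4806, 5]]·[k, ln C]ᵀ = [10.9624, 8.7191]ᵀ.
Slope k = (n·Σln r·ln q − Σln r·Σln q)/(n·Σ(ln r)² − (Σln r)²) = (5·10.9624 − 5.4806·8.7191)/10.9774 = 0.64004; ln C = (Σln q − k·Σln r)/n = 1.04225, so C = exp(1.04225) = 2.83559.

k = 0.640, C = 2.836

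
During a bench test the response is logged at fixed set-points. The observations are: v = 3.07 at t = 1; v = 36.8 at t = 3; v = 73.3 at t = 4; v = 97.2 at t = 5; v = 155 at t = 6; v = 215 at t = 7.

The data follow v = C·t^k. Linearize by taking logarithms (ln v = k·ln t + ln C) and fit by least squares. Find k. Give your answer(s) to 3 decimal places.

Let Y = ln v. Fitting Y = k·ln t + ln C by least squares:
Sums: Σln t = 7.8320, Σ(ln t)² = 12.7160, Σln v = 24.0126, Σln t·ln v = 36.7680.
Normal system: [[12.7160, 7.8320]; [7.8320, 6]]·[k, ln C]ᵀ = [36.7680, 24.0126]ᵀ.
Solving (det = 14.9557): k = 2.17584, ln C = 1.16190.

k = 2.176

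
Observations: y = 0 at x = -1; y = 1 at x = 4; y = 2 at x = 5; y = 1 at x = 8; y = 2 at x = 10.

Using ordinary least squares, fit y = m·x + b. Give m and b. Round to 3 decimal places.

m = 0.153, b = 0.407

From the data, Σx·x = 206, Σx = 26, Σ1 = 5.
For Mᵀy: Σx·y = 42, Σy = 6.
So MᵀM·[m, b]ᵀ = Mᵀy: [[206, 26]; [26, 5]]·[m, b]ᵀ = [42, 6]ᵀ.
Eliminating b: 5·(row 1) − 26·(row 2) gives 354·m = 5·42 − 26·6 = 54, so m = 9/59.
Then b = (6 − 26·(9/59))/5 = 24/59.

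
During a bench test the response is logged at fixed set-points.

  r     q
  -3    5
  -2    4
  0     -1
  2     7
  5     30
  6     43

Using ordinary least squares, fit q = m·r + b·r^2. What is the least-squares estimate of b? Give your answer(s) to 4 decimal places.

b = 1.0141

XᵀX·[m, b]ᵀ = Xᵀq reads: 78·m + 314·b = 399;  314·m + 2034·b = 2387.
Δ = 78·2034 − 314² = 60056.
m = (399·2034 − 314·2387)/60056 = 7756/7507; b = (78·2387 − 314·399)/60056 = 15225/15014.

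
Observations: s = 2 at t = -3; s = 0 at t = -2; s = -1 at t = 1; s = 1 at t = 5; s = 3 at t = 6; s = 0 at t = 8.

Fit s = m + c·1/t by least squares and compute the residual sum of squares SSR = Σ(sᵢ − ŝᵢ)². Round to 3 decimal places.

XᵀX·[m, c]ᵀ = Xᵀs reads: 6·m + (79/120)·c = 5;  (79/120)·m + (20801/14400)·c = -29/30.
Determinant 6·(20801/14400) − (79/120)² = 23713/2880.
m = (5·(20801/14400) − (79/120)·(-29/30))/(23713/2880) = 113169/118565; c = (6·(-29/30) − (79/120)·5)/(23713/2880) = -26184/23713.
Residuals: 80321/118565, -178629/118565, -100814/118565, 6316/23713, 264346/118565, -96804/118565; SSR = 1086074/118565.

SSR = 9.160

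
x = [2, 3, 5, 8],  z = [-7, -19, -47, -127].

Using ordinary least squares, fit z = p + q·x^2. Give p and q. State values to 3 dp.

Forming MᵀM = [[4, 102]; [102, 4818]] and Mᵀz = [-200, -9502]ᵀ gives MᵀM·[p, q]ᵀ = Mᵀz.
det = 4·4818 − 102² = 8868.
p = ((-200)·4818 − 102·(-9502))/8868 = 467/739; q = (4·(-9502) − 102·(-200))/8868 = -4402/2217.

p = 0.632, q = -1.986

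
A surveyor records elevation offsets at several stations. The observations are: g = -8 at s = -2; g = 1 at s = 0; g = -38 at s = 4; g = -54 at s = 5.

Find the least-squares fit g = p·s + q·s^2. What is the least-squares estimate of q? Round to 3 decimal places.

The normal system AᵀA·[p, q]ᵀ = Aᵀg is [[45, 181]; [181, 897]]·[p, q]ᵀ = [-406, -1990]ᵀ.
Determinant 45·897 − 181² = 7604.
p = ((-406)·897 − 181·(-1990))/7604 = -998/1901; q = (45·(-1990) − 181·(-406))/7604 = -4016/1901.

q = -2.113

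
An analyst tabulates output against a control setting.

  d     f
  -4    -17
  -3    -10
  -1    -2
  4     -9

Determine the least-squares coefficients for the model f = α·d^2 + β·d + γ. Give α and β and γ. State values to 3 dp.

Compute the Gram sums: Σd^2·d^2 = 594, Σd^2·d = -28, Σd^2 = 42, Σd·d = 42, Σd = -4, Σ1 = 4.
Right-hand side: Σd^2·f = -508, Σd·f = 64, Σf = -38.
Solving the 3×3 system (Gaussian elimination) gives α = -2253/2809, β = 2752/2809, γ = -277/2809.

α = -0.802, β = 0.980, γ = -0.099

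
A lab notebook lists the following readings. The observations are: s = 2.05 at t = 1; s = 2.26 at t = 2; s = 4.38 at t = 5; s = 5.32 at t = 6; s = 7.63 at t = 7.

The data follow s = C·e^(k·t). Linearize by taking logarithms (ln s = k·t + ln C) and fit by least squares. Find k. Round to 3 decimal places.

With ln sᵢ as the transformed response and tᵢ as the regressor:
Sums: Σt = 21.0000, Σ(t)² = 115.0000, Σln s = 6.7138, Σt·ln s = 33.9873.
Normal system: [[115.0000, 21.0000]; [21.0000, 5]]·[k, ln C]ᵀ = [33.9873, 6.7138]ᵀ.
Slope k = (n·Σt·ln s − Σt·Σln s)/(n·Σ(t)² − (Σt)²) = (5·33.9873 − 21.0000·6.7138)/134.0000 = 0.21602; ln C = (Σln s − k·Σt)/n = 0.43549.

k = 0.216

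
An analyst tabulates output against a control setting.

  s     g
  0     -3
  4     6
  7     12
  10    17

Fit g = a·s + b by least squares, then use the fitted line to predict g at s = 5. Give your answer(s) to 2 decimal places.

ĝ = 7.50

Compute the Gram sums: Σs·s = 165, Σs = 21, Σ1 = 4.
And Σs·g = 278, Σg = 32.
MᵀM·[a, b]ᵀ = Mᵀg becomes [[165, 21]; [21, 4]]·[a, b]ᵀ = [278, 32]ᵀ.
Δ = 165·4 − 21² = 219.
a = (278·4 − 21·32)/219 = 440/219; b = (165·32 − 21·278)/219 = -186/73.
At s = 5: ĝ = (440/219)·(5) + (-186/73)·(1) = 1642/219.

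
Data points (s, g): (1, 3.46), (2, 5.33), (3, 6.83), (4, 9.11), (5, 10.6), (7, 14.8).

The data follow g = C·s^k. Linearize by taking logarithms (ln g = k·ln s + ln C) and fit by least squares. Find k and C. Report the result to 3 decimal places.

Let Y = ln g. Fitting Y = k·ln s + ln C by least squares:
Σln s = 6.7334, Σ(ln s)² = 9.9861, Σln g = 12.1008, Σln s·ln g = 15.3767.
Equations: 9.9861·k + 6.7334·ln C = 15.3767;  6.7334·k + 6·ln C = 12.1008.
Δ = 9.9861·6 − (6.7334)² = 14.5777; k = (15.3767·6 − 6.7334·12.1008)/14.5777 = 0.73951, ln C = (9.9861·12.1008 − 6.7334·15.3767)/14.5777 = 1.18689, so C = exp(1.18689) = 3.27688.

k = 0.740, C = 3.277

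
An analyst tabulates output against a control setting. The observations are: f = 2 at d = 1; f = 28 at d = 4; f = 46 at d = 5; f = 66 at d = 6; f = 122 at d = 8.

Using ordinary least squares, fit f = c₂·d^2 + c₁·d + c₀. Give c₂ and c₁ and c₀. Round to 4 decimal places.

From the data, Σd^2·d^2 = 6274, Σd^2·d = 918, Σd^2 = 142, Σd·d = 142, Σd = 24, Σ1 = 5.
For Xᵀf: Σd^2·f = 11784, Σd·f = 1716, Σf = 264.
So XᵀX·[c₂, c₁, c₀]ᵀ = Xᵀf: [[6274, 918, 142]; [918, 142, 24]; [142, 24, 5]]·[c₂, c₁, c₀]ᵀ = [11784, 1716, 264]ᵀ.
Solving the 3×3 system (Gaussian elimination) gives c₂ = 5487/2612, c₁ = -4659/2612, c₀ = 2223/1306.

c₂ = 2.1007, c₁ = -1.7837, c₀ = 1.7021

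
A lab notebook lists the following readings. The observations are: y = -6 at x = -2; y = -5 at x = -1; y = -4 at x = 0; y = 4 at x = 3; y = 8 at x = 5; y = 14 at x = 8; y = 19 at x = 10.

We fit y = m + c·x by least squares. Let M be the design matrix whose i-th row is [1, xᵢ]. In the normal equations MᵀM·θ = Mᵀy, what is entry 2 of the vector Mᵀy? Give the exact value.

Entry 2 ↔ basis x, so (Mᵀy)_{2} = Σᵢ (x)·yᵢ = (-2)·(-6) + (-1)·(-5) + (0)·(-4) + (3)·(4) + (5)·(8) + (8)·(14) + (10)·(19) = 371.

371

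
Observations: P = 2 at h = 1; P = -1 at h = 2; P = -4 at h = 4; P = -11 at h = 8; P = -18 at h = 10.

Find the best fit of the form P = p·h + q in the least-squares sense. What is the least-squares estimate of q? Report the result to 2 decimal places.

The normal equations are: 185·p + 25·q = -284;  25·p + 5·q = -32.
(Σh·h = 185, Σh = 25, Σ1 = 5, Σh·P = -284, ΣP = -32.)
Determinant 185·5 − 25² = 300.
p = ((-284)·5 − 25·(-32))/300 = -31/15; q = (185·(-32) − 25·(-284))/300 = 59/15.

q = 3.93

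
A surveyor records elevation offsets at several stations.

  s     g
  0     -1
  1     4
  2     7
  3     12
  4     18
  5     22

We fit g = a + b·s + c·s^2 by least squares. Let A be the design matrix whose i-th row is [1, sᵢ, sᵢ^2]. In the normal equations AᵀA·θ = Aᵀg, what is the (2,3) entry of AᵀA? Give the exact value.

Row 2 ↔ basis s, column 3 ↔ basis s^2, so (AᵀA)_{2,3} = Σᵢ (s)·(s^2) = (0)·(0) + (1)·(1) + (2)·(4) + (3)·(9) + (4)·(16) + (5)·(25) = 225.

225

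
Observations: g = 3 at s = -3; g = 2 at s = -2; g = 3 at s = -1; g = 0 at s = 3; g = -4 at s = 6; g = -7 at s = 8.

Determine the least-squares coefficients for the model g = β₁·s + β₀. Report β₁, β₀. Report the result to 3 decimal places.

From the data, Σs·s = 123, Σs = 11, Σ1 = 6.
And Σs·g = -96, Σg = -3.
MᵀM·[β₁, β₀]ᵀ = Mᵀg becomes [[123, 11]; [11, 6]]·[β₁, β₀]ᵀ = [-96, -3]ᵀ.
Δ = 123·6 − 11² = 617.
β₁ = ((-96)·6 − 11·(-3))/617 = -543/617; β₀ = (123·(-3) − 11·(-96))/617 = 687/617.

β₁ = -0.880, β₀ = 1.113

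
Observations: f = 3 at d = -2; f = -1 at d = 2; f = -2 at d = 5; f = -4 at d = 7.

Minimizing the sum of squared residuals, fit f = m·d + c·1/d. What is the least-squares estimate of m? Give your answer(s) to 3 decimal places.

Normal-equation sums: Σd·d = 82, Σd·1/d = 4, Σ1/d·1/d = 1373/2450.
And Σd·f = -46, Σ1/d·f = -104/35.
Normal equations: [[82, 4]; [4, 1373/2450]]·[m, c]ᵀ = [-46, -104/35]ᵀ.
Eliminating c: (1373/2450)·(row 1) − 4·(row 2) gives (36693/1225)·m = (1373/2450)·(-46) − 4·(-104/35) = -17019/1225, so m = -1891/4077.
Then c = ((-104/35) − 4·(-1891/4077))/(1373/2450) = -8120/4077.

m = -0.464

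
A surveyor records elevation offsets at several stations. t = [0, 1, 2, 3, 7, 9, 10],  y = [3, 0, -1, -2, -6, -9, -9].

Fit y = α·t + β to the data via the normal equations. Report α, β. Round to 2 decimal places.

The normal equations are: 244·α + 32·β = -221;  32·α + 7·β = -24.
Determinant 244·7 − 32² = 684.
α = ((-221)·7 − 32·(-24))/684 = -41/36; β = (244·(-24) − 32·(-221))/684 = 16/9.

α = -1.14, β = 1.78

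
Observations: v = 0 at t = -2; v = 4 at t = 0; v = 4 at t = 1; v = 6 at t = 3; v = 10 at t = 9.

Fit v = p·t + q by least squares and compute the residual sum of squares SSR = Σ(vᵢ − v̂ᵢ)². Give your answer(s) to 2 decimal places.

SSR = 3.30

The normal equations are: 95·p + 11·q = 112;  11·p + 5·q = 24.
Δ = 95·5 − 11² = 354.
p = (112·5 − 11·24)/354 = 148/177; q = (95·24 − 11·112)/354 = 524/177.
Residuals: -76/59, 184/177, 12/59, 94/177, -86/177; SSR = 584/177.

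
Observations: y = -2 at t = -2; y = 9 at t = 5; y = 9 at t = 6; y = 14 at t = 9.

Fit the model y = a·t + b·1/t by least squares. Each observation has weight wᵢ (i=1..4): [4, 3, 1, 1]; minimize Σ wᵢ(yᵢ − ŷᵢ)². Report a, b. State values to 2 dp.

Forming MᵀWM = [[208, 9]; [9, 9397/8100]] and MᵀWy = [331, 1121/90]ᵀ gives MᵀWM·[a, b]ᵀ = MᵀWy.
Determinant 208·(9397/8100) − 9² = 324619/2025.
a = (331·(9397/8100) − 9·(1121/90))/(324619/2025) = 2202397/1298476; b = (208·(1121/90) − 9·331)/(324619/2025) = -786195/324619.

a = 1.70, b = -2.42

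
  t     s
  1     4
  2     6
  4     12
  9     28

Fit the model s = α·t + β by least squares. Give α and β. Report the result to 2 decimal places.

α = 3.05, β = 0.29

The normal equations are: 102·α + 16·β = 316;  16·α + 4·β = 50.
(Σt·t = 102, Σt = 16, Σ1 = 4, Σt·s = 316, Σs = 50.)
Eliminating β: 4·(row 1) − 16·(row 2) gives 152·α = 4·316 − 16·50 = 464, so α = 58/19.
Then β = (50 − 16·(58/19))/4 = 11/38.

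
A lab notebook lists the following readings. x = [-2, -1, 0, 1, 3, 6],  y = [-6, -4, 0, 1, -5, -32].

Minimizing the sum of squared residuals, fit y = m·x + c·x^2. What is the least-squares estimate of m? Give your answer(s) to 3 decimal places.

From the data, Σx·x = 51, Σx·x^2 = 235, Σx^2·x^2 = 1395.
Right-hand side: Σx·y = -190, Σx^2·y = -1224.
Eliminating c: 1395·(row 1) − 235·(row 2) gives 15920·m = 1395·(-190) − 235·(-1224) = 22590, so m = 2259/1592.
Then c = ((-1224) − 235·(2259/1592))/1395 = -8887/7960.

m = 1.419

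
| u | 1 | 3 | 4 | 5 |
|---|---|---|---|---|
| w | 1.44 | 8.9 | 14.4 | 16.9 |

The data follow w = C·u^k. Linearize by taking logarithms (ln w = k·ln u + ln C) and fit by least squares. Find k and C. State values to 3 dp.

With ln wᵢ as the transformed response and ln uᵢ as the regressor:
Σln u = 4.0943, Σ(ln u)² = 5.7191, Σln w = 8.0452, Σln u·ln w = 10.6496.
Equations: 5.7191·k + 4.0943·ln C = 10.6496;  4.0943·k + 4·ln C = 8.0452.
Δ = 5.7191·4 − (4.0943)² = 6.1125; k = (10.6496·4 − 4.0943·8.0452)/6.1125 = 1.58008, ln C = (5.7191·8.0452 − 4.0943·10.6496)/6.1125 = 0.39396, so C = exp(0.39396) = 1.48284.

k = 1.580, C = 1.483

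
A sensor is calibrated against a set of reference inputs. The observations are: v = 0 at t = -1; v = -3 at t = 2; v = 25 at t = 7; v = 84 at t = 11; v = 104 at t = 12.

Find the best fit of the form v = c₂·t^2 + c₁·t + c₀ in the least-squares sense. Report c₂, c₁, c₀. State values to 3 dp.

c₂ = 0.953, c₁ = -2.559, c₀ = -2.916

From the data, Σt^2·t^2 = 37795, Σt^2·t = 3409, Σt^2 = 319, Σt·t = 319, Σt = 31, Σ1 = 5.
For Mᵀv: Σt^2·v = 26353, Σt·v = 2341, Σv = 210.
Normal equations: [[37795, 3409, 319]; [3409, 319, 31]; [319, 31, 5]]·[c₂, c₁, c₀]ᵀ = [26353, 2341, 210]ᵀ.
Inverting the 3×3 Gram matrix, [c₂, c₁, c₀]ᵀ = [18533/19454, -49777/19454, -28360/9727]ᵀ.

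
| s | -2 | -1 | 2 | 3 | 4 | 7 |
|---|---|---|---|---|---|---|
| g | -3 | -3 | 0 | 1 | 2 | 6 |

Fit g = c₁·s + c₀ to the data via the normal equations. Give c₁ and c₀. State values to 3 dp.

With design matrix A, AᵀA = [[83, 13]; [13, 6]] and Aᵀg = [62, 3]ᵀ.
Δ = 83·6 − 13² = 329.
c₁ = (62·6 − 13·3)/329 = 333/329; c₀ = (83·3 − 13·62)/329 = -557/329.

c₁ = 1.012, c₀ = -1.693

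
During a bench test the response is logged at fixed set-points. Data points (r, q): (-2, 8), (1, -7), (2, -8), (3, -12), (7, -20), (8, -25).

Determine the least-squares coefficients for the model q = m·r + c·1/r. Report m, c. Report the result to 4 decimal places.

Sums needed: Σr·r = 131, Σr·1/r = 6, Σ1/r·1/r = 46489/28224.
For Xᵀq: Σr·q = -415, Σ1/r·q = -1399/56.
XᵀX·[m, c]ᵀ = Xᵀq becomes [[131, 6]; [6, 46489/28224]]·[m, c]ᵀ = [-415, -1399/56]ᵀ.
Eliminating c: (46489/28224)·(row 1) − 6·(row 2) gives (5073995/28224)·m = (46489/28224)·(-415) − 6·(-1399/56) = -15062359/28224, so m = -15062359/5073995.
Then c = ((-1399/56) − 6·(-15062359/5073995))/(46489/28224) = -22089816/5073995.

m = -2.9685, c = -4.3535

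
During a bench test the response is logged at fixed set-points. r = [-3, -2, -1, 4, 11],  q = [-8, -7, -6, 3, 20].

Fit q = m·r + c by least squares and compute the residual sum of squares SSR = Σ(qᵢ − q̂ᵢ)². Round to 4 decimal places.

Setting ∂/∂m … = 0 gives: 151·m + 9·c = 276;  9·m + 5·c = 2.
Eliminating c: 5·(row 1) − 9·(row 2) gives 674·m = 5·276 − 9·2 = 1362, so m = 681/337.
Then c = (2 − 9·(681/337))/5 = -1091/337.
Residuals: 438/337, 94/337, -250/337, -622/337, 340/337; SSR = 2272/337.

SSR = 6.7418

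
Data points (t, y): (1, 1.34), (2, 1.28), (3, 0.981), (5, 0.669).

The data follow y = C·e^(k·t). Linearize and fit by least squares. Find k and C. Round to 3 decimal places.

Linearized form: ln y = k·t + ln C. From the 4 transformed points,
Over the data: Σt = 11.0000, Σ(t)² = 39.0000, Σln y = 0.1184, Σt·ln y = -1.2810.
Normal system: [[39.0000, 11.0000]; [11.0000, 4]]·[k, ln C]ᵀ = [-1.2810, 0.1184]ᵀ.
Δ = 39.0000·4 − (11.0000)² = 35.0000; k = (-1.2810·4 − 11.0000·0.1184)/35.0000 = -0.18361, ln C = (39.0000·0.1184 − 11.0000·-1.2810)/35.0000 = 0.53451, so C = exp(0.53451) = 1.70661.

k = -0.184, C = 1.707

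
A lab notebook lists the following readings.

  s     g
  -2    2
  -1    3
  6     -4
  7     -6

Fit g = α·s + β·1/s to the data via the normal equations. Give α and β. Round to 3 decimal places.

α = -0.721, β = -2.034

Setting ∂/∂α … = 0 gives: 90·α + 4·β = -73;  4·α + (1145/882)·β = -116/21.
(Σs·s = 90, Σs·1/s = 4, Σ1/s·1/s = 1145/882, Σs·g = -73, Σ1/s·g = -116/21.)
Determinant 90·(1145/882) − 4² = 4941/49.
α = ((-73)·(1145/882) − 4·(-116/21))/(4941/49) = -64097/88938; β = (90·(-116/21) − 4·(-73))/(4941/49) = -10052/4941.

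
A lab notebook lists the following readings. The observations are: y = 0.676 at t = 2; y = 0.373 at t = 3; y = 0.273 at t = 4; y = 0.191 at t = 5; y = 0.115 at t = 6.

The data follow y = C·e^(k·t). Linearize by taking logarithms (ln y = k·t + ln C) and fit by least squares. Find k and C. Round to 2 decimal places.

k = -0.42, C = 1.47

Linearized form: ln y = k·t + ln C. From the 5 transformed points,
XᵀX = [[90.0000, 20.0000]; [20.0000, 5]], rhs = [-30.1891, -6.4943]ᵀ  (here Σt = 20.0000, Σ(t)² = 90.0000, Σln y = -6.4943, Σt·ln y = -30.1891).
Slope k = (n·Σt·ln y − Σt·Σln y)/(n·Σ(t)² − (Σt)²) = (5·-30.1891 − 20.0000·-6.4943)/50.0000 = -0.42118; ln C = (Σln y − k·Σt)/n = 0.38587, so C = exp(0.38587) = 1.47089.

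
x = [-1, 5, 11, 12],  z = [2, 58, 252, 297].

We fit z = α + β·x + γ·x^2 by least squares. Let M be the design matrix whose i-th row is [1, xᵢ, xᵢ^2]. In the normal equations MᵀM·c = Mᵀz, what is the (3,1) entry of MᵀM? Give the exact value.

291

Row 3 ↔ basis x^2, column 1 ↔ basis 1, so (MᵀM)_{3,1} = Σᵢ x^2 = (1)·(1) + (25)·(1) + (121)·(1) + (144)·(1) = 291.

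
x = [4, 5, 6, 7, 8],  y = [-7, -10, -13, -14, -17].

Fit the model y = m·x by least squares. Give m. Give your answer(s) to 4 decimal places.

Forming MᵀM = [[190]] and Mᵀy = [-390]ᵀ gives MᵀM·[m]ᵀ = Mᵀy.
m = (-390)/190 = -2.05263.

m = -2.0526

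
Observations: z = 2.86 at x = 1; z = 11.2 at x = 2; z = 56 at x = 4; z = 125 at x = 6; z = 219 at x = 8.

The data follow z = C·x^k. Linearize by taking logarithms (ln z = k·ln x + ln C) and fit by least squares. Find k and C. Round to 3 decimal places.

With ln zᵢ as the transformed response and ln xᵢ as the regressor:
Σln x = 5.9506, Σ(ln x)² = 9.9367, Σln z = 17.7095, Σln x·ln z = 27.1123.
Equations: 9.9367·k + 5.9506·ln C = 27.1123;  5.9506·k + 5·ln C = 17.7095.
Solving (det = 14.2736): k = 2.11432, ln C = 1.02558, so C = exp(1.02558) = 2.78870.

k = 2.114, C = 2.789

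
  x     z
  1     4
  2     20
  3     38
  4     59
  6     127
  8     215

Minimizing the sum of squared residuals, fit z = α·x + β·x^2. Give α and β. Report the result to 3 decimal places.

With design matrix M, MᵀM = [[130, 828]; [828, 5746]] and Mᵀz = [2876, 19702]ᵀ.
Δ = 130·5746 − 828² = 61396.
α = (2876·5746 − 828·19702)/61396 = 53060/15349; β = (130·19702 − 828·2876)/61396 = 44983/15349.

α = 3.457, β = 2.931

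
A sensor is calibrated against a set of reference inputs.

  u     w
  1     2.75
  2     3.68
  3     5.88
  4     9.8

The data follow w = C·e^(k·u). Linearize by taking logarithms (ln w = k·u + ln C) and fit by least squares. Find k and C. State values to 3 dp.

k = 0.428, C = 1.685

Linearized form: ln w = k·u + ln C. From the 4 transformed points,
Σu = 10.0000, Σ(u)² = 30.0000, Σln w = 6.3685, Σu·ln w = 18.0616.
Normal system: [[30.0000, 10.0000]; [10.0000, 4]]·[k, ln C]ᵀ = [18.0616, 6.3685]ᵀ.
Slope k = (n·Σu·ln w − Σu·Σln w)/(n·Σ(u)² − (Σu)²) = (4·18.0616 − 10.0000·6.3685)/20.0000 = 0.42810; ln C = (Σln w − k·Σu)/n = 0.52187, so C = exp(0.52187) = 1.68517.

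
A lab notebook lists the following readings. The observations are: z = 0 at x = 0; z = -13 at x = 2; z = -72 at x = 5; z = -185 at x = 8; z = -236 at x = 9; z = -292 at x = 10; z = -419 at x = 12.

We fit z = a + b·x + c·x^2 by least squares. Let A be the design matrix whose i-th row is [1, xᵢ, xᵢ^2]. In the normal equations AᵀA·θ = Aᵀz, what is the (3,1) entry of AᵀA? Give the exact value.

418

Row 3 ↔ basis x^2, column 1 ↔ basis 1, so (AᵀA)_{3,1} = Σᵢ x^2 = (0)·(1) + (4)·(1) + (25)·(1) + (64)·(1) + (81)·(1) + (100)·(1) + (144)·(1) = 418.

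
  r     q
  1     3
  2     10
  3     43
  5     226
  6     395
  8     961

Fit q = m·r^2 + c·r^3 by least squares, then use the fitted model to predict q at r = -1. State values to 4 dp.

q̂ = -3.1210

MᵀM·[m, c]ᵀ = Mᵀq reads: 6115·m + 43945·c = 81804;  43945·m + 325219·c = 606846.
(Σr^2·r^2 = 6115, Σr^2·r^3 = 43945, Σr^3·r^3 = 325219, Σr^2·q = 81804, Σr^3·q = 606846.)
Determinant 6115·325219 − 43945² = 57551160.
m = (81804·325219 − 43945·606846)/57551160 = -10605399/9591860; c = (6115·606846 − 43945·81804)/57551160 = 3866217/1918372.
At r = -1: q̂ = (-10605399/9591860)·(1) + (3866217/1918372)·(-1) = -7484121/2397965.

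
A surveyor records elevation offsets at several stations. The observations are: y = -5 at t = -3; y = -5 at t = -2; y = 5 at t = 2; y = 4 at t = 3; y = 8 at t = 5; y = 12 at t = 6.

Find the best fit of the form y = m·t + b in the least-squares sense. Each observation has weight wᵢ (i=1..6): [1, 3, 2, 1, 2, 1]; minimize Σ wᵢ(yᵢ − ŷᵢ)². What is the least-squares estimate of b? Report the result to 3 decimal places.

The normal system XᵀWX·[m, b]ᵀ = XᵀWy is [[124, 14]; [14, 10]]·[m, b]ᵀ = [229, 22]ᵀ.
det = 124·10 − 14² = 1044.
m = (229·10 − 14·22)/1044 = 991/522; b = (124·22 − 14·229)/1044 = -239/522.

b = -0.458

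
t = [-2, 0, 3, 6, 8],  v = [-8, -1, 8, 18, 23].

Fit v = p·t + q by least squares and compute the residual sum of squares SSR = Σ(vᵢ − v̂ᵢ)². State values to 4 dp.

SSR = 1.0588

Forming MᵀM = [[113, 15]; [15, 5]] and Mᵀv = [332, 40]ᵀ gives MᵀM·[p, q]ᵀ = Mᵀv.
Eliminating q: 5·(row 1) − 15·(row 2) gives 340·p = 5·332 − 15·40 = 1060, so p = 53/17.
Then q = (40 − 15·(53/17))/5 = -23/17.
Residuals: -7/17, 6/17, 0, 11/17, -10/17; SSR = 18/17.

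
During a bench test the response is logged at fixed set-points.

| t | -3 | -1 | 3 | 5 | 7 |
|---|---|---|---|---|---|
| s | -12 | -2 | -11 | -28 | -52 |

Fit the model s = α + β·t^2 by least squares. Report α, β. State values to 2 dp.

Sums needed: Σ1 = 5, Σt^2 = 93, Σt^2·t^2 = 3189.
For Mᵀs: Σs = -105, Σt^2·s = -3457.
So MᵀM·[α, β]ᵀ = Mᵀs: [[5, 93]; [93, 3189]]·[α, β]ᵀ = [-105, -3457]ᵀ.
Determinant 5·3189 − 93² = 7296.
α = ((-105)·3189 − 93·(-3457))/7296 = -139/76; β = (5·(-3457) − 93·(-105))/7296 = -235/228.

α = -1.83, β = -1.03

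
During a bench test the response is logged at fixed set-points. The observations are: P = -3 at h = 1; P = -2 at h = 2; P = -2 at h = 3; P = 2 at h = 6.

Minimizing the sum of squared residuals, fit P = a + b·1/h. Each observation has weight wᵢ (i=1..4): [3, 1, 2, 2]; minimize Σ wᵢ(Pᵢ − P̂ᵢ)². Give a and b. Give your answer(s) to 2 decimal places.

a = 1.15, b = -4.49

Entries of MᵀWM: Σwᵢ·1 = 8, Σwᵢ·1/h = 9/2, Σwᵢ·1/h·1/h = 127/36.
And Σwᵢ·P = -11, Σwᵢ·1/h·P = -32/3.
MᵀWM·[a, b]ᵀ = MᵀWP becomes [[8, 9/2]; [9/2, 127/36]]·[a, b]ᵀ = [-11, -32/3]ᵀ.
Δ = 8·(127/36) − (9/2)² = 287/36.
a = ((-11)·(127/36) − (9/2)·(-32/3))/(287/36) = 331/287; b = (8·(-32/3) − (9/2)·(-11))/(287/36) = -1290/287.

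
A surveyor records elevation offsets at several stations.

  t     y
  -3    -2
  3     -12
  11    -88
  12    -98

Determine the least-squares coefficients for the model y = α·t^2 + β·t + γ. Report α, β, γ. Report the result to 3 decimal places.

α = -0.527, β = -1.790, γ = -2.442

Normal-equation sums: Σt^2·t^2 = 35539, Σt^2·t = 3059, Σt^2 = 283, Σt·t = 283, Σt = 23, Σ1 = 4.
For Xᵀy: Σt^2·y = -24886, Σt·y = -2174, Σy = -200.
Inverting the 3×3 Gram matrix, [α, β, γ]ᵀ = [-25390/48207, -86314/48207, -39234/16069]ᵀ.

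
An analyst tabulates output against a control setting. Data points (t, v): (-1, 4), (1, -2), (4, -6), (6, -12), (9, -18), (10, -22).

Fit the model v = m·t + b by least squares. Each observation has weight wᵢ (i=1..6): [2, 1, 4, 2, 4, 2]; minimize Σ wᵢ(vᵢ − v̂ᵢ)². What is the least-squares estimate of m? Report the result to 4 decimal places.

Sums needed: Σwᵢ·t·t = 663, Σwᵢ·t = 83, Σwᵢ·1 = 15.
And Σwᵢ·t·v = -1338, Σwᵢ·v = -158.
XᵀWX·[m, b]ᵀ = XᵀWv becomes [[663, 83]; [83, 15]]·[m, b]ᵀ = [-1338, -158]ᵀ.
Eliminating b: 15·(row 1) − 83·(row 2) gives 3056·m = 15·(-1338) − 83·(-158) = -6956, so m = -1739/764.
Then b = ((-158) − 83·(-1739/764))/15 = 1575/764.

m = -2.2762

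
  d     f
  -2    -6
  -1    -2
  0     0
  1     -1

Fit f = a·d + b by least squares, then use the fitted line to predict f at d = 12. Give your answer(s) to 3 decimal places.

Sums needed: Σd·d = 6, Σd = -2, Σ1 = 4.
Right-hand side: Σd·f = 13, Σf = -9.
So MᵀM·[a, b]ᵀ = Mᵀf: [[6, -2]; [-2, 4]]·[a, b]ᵀ = [13, -9]ᵀ.
Determinant 6·4 − (-2)² = 20.
a = (13·4 − (-2)·(-9))/20 = 17/10; b = (6·(-9) − (-2)·13)/20 = -7/5.
At d = 12: f̂ = (17/10)·(12) + (-7/5)·(1) = 19.

f̂ = 19.000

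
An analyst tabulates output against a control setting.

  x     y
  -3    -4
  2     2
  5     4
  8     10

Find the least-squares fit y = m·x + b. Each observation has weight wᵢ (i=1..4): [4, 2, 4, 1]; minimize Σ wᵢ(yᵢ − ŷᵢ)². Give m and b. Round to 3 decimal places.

Sums needed: Σwᵢ·x·x = 208, Σwᵢ·x = 20, Σwᵢ·1 = 11.
Right-hand side: Σwᵢ·x·y = 216, Σwᵢ·y = 14.
Normal equations: [[208, 20]; [20, 11]]·[m, b]ᵀ = [216, 14]ᵀ.
Eliminating b: 11·(row 1) − 20·(row 2) gives 1888·m = 11·216 − 20·14 = 2096, so m = 131/118.
Then b = (14 − 20·(131/118))/11 = -44/59.

m = 1.110, b = -0.746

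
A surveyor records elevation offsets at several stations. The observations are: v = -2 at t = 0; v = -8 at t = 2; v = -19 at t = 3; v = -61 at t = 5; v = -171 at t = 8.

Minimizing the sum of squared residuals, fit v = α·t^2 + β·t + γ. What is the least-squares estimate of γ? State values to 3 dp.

γ = -2.245

AᵀA·[α, β, γ]ᵀ = Aᵀv reads: 4818·α + 672·β + 102·γ = -12672;  672·α + 102·β + 18·γ = -1746;  102·α + 18·β + 5·γ = -261.
(Σt^2·t^2 = 4818, Σt^2·t = 672, Σt^2 = 102, Σt·t = 102, Σt = 18, Σ1 = 5, Σt^2·v = -12672, Σt·v = -1746, Σv = -261.)
Inverting the 3×3 Gram matrix, [α, β, γ]ᵀ = [-1275/413, 1494/413, -927/413]ᵀ.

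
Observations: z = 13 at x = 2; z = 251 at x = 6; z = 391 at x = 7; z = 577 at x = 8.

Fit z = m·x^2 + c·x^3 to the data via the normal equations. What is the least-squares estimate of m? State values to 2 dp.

Compute the Gram sums: Σx^2·x^2 = 7809, Σx^2·x^3 = 57383, Σx^3·x^3 = 426513.
For Mᵀz: Σx^2·z = 65175, Σx^3·z = 483857.
Normal equations: [[7809, 57383]; [57383, 426513]]·[m, c]ᵀ = [65175, 483857]ᵀ.
Δ = 7809·426513 − 57383² = 37831328.
m = (65175·426513 − 57383·483857)/37831328 = 2051159/2364458; c = (7809·483857 − 57383·65175)/37831328 = 2406393/2364458.

m = 0.87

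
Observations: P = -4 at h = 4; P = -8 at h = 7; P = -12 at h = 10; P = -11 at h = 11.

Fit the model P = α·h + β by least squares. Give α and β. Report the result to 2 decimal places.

α = -1.10, β = 0.05

Entries of XᵀX: Σh·h = 286, Σh = 32, Σ1 = 4.
For XᵀP: Σh·P = -313, ΣP = -35.
XᵀX·[α, β]ᵀ = XᵀP becomes [[286, 32]; [32, 4]]·[α, β]ᵀ = [-313, -35]ᵀ.
Eliminating β: 4·(row 1) − 32·(row 2) gives 120·α = 4·(-313) − 32·(-35) = -132, so α = -11/10.
Then β = ((-35) − 32·(-11/10))/4 = 1/20.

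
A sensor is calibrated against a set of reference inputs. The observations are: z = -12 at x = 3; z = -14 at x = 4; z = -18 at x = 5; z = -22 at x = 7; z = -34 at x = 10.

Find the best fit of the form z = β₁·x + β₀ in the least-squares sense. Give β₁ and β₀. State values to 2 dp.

The normal system AᵀA·[β₁, β₀]ᵀ = Aᵀz is [[199, 29]; [29, 5]]·[β₁, β₀]ᵀ = [-676, -100]ᵀ.
Δ = 199·5 − 29² = 154.
β₁ = ((-676)·5 − 29·(-100))/154 = -240/77; β₀ = (199·(-100) − 29·(-676))/154 = -148/77.

β₁ = -3.12, β₀ = -1.92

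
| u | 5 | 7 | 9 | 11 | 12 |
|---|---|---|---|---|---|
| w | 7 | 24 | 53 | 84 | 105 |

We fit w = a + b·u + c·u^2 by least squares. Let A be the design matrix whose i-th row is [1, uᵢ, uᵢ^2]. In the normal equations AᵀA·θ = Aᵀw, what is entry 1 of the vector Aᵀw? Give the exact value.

Entry 1 ↔ basis 1, so (Aᵀw)_{1} = Σᵢ wᵢ = (1)·(7) + (1)·(24) + (1)·(53) + (1)·(84) + (1)·(105) = 273.

273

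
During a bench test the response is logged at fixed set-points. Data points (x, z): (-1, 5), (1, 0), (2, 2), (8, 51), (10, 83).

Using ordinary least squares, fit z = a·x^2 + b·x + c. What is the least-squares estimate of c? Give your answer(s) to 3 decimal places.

c = 1.674

Compute the Gram sums: Σx^2·x^2 = 14114, Σx^2·x = 1520, Σx^2 = 170, Σx·x = 170, Σx = 20, Σ1 = 5.
Right-hand side: Σx^2·z = 11577, Σx·z = 1237, Σz = 141.
Solving the 3×3 system (Gaussian elimination) gives a = 1505/1482, b = -4941/2470, c = 6202/3705.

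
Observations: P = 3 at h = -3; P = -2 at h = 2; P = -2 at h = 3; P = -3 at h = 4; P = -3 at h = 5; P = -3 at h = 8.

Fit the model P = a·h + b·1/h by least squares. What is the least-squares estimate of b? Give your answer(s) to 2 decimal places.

b = -3.53

The normal system AᵀA·[a, b]ᵀ = AᵀP is [[127, 6]; [6, 8501/14400]]·[a, b]ᵀ = [-70, -527/120]ᵀ.
Eliminating b: (8501/14400)·(row 1) − 6·(row 2) gives (561227/14400)·a = (8501/14400)·(-70) − 6·(-527/120) = -21563/1440, so a = -215630/561227.
Then b = ((-527/120) − 6·(-215630/561227))/(8501/14400) = -1983480/561227.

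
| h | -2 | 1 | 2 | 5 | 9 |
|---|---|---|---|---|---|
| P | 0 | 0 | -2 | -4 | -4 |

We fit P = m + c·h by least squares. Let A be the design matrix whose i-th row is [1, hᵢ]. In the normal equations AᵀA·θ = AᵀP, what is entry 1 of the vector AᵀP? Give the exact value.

-10

Entry 1 ↔ basis 1, so (AᵀP)_{1} = Σᵢ Pᵢ = (1)·(0) + (1)·(0) + (1)·(-2) + (1)·(-4) + (1)·(-4) = -10.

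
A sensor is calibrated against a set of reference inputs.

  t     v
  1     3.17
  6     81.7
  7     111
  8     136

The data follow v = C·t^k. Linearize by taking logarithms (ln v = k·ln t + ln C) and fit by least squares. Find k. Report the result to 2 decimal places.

k = 1.82

With ln vᵢ as the transformed response and ln tᵢ as the regressor:
Σln t = 5.8171, Σ(ln t)² = 11.3210, Σln v = 15.1790, Σln t·ln v = 27.2691.
Equations: 11.3210·k + 5.8171·ln C = 27.2691;  5.8171·k + 4·ln C = 15.1790.
Δ = 11.3210·4 − (5.8171)² = 11.4454; k = (27.2691·4 − 5.8171·15.1790)/11.4454 = 1.81546, ln C = (11.3210·15.1790 − 5.8171·27.2691)/11.4454 = 1.15456.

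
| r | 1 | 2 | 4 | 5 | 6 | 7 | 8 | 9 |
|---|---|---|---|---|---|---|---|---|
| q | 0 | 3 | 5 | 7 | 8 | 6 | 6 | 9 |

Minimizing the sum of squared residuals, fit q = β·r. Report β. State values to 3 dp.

Compute the Gram sums: Σr·r = 276.
For Aᵀq: Σr·q = 280.
Normal equations: [[276]]·[β]ᵀ = [280]ᵀ.
β = 280/276 = 1.01449.

β = 1.014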